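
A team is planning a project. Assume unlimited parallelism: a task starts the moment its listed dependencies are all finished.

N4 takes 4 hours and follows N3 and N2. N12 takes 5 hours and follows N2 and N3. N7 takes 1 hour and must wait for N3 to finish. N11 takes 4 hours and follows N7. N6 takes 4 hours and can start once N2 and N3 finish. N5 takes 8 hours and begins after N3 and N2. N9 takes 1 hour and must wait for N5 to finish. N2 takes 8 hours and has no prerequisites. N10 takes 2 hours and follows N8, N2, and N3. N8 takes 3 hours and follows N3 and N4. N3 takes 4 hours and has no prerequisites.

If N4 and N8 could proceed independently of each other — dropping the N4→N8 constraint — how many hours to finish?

Original critical path: N2→N4→N8→N10 = 8+4+3+2 = 17 ⇒ 17 hours.
Without N4→N8, N8's earliest start moves from 12 to 4.
The longest chain is now N2→N5→N9 = 8+8+1 = 17, so the project takes 17 hours.

17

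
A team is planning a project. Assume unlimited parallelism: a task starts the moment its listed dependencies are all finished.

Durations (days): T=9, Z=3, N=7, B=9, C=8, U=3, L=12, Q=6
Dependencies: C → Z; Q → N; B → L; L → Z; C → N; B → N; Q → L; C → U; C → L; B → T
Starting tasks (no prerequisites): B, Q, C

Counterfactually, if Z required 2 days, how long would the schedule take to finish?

The binding path is B→L→Z = 9+12+3 = 24; finish at 24 days.
Z is on the critical path; changing it to 2 makes that path 23 days.
That remains the longest chain; total 23 days.

23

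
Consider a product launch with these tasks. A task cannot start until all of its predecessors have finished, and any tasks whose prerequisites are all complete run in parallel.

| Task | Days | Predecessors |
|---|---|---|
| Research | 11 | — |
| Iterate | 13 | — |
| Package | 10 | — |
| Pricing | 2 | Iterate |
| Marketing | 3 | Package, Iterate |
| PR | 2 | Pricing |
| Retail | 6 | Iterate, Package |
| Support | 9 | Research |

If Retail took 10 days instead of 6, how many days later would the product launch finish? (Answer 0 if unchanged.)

3

Critical path before the change: Research→Support = 11+9 = 20 giving 20 days.
Retail has 1 day of float (longest path through it is 19).
New critical path: Iterate→Retail = 13+10 = 23 ⇒ 23 days.
Change in finish: 23 − 20 = +3 days.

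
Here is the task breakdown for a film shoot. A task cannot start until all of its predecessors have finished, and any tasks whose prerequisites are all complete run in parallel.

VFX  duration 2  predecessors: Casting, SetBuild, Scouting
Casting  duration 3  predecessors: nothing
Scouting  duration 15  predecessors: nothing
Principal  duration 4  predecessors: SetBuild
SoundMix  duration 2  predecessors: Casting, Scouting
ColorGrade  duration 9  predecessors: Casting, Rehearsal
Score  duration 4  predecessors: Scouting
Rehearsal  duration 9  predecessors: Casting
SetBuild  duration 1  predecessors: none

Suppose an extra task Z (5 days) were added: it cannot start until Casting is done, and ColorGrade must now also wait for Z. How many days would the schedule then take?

21

Originally the schedule takes 21 days.
With Z inserted, ColorGrade now waits for max(Casting, Rehearsal, Z).
New critical path: Casting→Rehearsal→ColorGrade = 3+9+9 = 21 ⇒ 21 days.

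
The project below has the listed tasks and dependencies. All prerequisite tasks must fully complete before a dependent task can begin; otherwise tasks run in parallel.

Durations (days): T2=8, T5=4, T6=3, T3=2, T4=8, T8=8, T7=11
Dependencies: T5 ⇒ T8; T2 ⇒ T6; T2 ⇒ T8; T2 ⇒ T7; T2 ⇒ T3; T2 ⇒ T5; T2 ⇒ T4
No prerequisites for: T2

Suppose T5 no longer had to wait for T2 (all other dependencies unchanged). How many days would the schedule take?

Original critical path: T2→T5→T8 = 8+4+8 = 20 ⇒ 20 days.
Without T2→T5, T5's earliest start moves from 8 to 0.
The longest chain is now T2→T7 = 8+11 = 19, so the schedule takes 19 days.

19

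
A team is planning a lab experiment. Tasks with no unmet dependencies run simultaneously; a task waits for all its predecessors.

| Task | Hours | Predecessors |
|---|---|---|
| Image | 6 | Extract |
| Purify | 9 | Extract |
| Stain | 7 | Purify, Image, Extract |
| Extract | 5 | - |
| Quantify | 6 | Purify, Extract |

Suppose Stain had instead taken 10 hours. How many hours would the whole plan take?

As given, the longest chain is Extract→Purify→Stain = 5+9+7 = 21, so the finish is 21 hours.
Since Stain is critical, the +3 change carries straight to that chain (now 24 hours).
No other chain overtakes it, so the finish is 24 hours.

24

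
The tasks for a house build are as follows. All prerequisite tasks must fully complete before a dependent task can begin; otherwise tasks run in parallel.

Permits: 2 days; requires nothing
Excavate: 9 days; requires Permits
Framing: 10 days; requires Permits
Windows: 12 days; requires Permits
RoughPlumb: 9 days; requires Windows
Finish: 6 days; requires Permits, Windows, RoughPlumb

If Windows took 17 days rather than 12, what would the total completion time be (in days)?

Critical path before the change: Permits→Windows→RoughPlumb→Finish = 2+12+9+6 = 29 giving 29 days.
Windows is on the critical path; changing it to 17 makes that path 34 days.
That remains the longest chain; total 34 days.

34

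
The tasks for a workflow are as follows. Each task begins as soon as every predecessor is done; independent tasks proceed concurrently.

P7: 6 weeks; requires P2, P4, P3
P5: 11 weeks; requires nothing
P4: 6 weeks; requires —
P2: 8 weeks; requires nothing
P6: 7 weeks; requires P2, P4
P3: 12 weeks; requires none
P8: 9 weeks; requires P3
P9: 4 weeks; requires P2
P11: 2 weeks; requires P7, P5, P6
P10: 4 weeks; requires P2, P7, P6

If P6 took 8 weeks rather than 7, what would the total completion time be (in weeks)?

22

Actual critical path: P3→P7→P10 = 12+6+4 = 22 ⇒ 22 weeks.
The longest path through P6 is only 19 weeks, so P6 has float 3.
No other chain overtakes it, so the finish is 22 weeks.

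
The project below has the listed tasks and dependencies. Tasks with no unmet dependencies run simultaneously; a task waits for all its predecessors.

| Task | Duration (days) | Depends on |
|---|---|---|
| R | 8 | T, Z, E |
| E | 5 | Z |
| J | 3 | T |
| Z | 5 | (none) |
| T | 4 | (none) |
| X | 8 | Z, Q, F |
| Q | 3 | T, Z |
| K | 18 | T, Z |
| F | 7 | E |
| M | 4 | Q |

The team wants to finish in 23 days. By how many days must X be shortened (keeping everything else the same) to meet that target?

2

Current finish: 25 days; target: 23.
X is on every critical path, so each day cut from X cuts the finish by one (this holds down to a finish of 23).
Need 25 − 23 = 2 days off X → X becomes 6 days, finish becomes 23.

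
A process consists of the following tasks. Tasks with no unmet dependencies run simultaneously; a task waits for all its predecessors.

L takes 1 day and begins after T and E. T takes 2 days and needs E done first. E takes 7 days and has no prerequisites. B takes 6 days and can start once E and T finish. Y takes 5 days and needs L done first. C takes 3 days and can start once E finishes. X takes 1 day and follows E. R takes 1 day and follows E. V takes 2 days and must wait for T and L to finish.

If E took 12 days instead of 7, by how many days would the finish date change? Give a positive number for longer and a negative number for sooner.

Baseline: E→T→L→Y = 7+2+1+5 = 15 → 15 days.
E lies on that path, so at 12 days the path becomes 20 days.
That remains the longest chain; total 20 days.
Change in finish: 20 − 15 = +5 days.

5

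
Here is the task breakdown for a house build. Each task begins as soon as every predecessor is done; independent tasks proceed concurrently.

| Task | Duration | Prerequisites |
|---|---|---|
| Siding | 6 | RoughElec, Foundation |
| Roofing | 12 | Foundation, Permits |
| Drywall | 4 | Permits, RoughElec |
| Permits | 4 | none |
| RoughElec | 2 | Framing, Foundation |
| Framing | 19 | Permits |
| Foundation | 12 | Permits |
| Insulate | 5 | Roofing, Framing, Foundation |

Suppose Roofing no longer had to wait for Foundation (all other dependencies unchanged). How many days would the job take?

Original critical path: Permits→Foundation→Roofing→Insulate = 4+12+12+5 = 33 ⇒ 33 days.
Without Foundation→Roofing, Roofing's earliest start moves from 16 to 4.
The longest chain is now Permits→Framing→RoughElec→Siding = 4+19+2+6 = 31, so the job takes 31 days.

31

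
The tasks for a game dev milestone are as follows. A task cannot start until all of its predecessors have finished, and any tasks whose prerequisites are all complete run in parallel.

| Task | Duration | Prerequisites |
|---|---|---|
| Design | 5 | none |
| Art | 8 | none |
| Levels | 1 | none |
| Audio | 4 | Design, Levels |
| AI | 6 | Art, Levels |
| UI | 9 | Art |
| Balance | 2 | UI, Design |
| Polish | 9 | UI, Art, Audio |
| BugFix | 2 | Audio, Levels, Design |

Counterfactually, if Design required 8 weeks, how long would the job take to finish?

26

Critical path before the change: Art→UI→Polish = 8+9+9 = 26 giving 26 weeks.
The longest path through Design is only 18 weeks, so Design has float 8.
That remains the longest chain; total 26 weeks.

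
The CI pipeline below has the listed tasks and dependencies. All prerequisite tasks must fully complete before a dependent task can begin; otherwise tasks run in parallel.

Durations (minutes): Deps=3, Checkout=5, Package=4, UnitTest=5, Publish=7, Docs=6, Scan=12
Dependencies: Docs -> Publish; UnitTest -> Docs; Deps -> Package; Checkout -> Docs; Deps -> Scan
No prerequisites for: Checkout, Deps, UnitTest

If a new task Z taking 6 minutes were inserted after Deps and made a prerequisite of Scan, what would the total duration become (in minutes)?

Originally the project takes 18 minutes.
With Z inserted, Scan now waits for max(Deps, Z).
New critical path: Deps→Z→Scan = 3+6+12 = 21 ⇒ 21 minutes.

21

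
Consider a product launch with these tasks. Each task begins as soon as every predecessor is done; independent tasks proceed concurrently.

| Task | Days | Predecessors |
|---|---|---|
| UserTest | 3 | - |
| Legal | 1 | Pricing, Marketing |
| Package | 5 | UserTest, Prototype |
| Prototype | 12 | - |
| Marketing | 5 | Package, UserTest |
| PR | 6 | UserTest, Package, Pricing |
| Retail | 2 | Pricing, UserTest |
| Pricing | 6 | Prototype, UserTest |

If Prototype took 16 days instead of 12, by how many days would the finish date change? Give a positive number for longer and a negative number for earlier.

Baseline: Prototype→Pricing→PR = 12+6+6 = 24 → 24 days.
Since Prototype is critical, the +4 change carries straight to that chain (now 28 days).
That remains the longest chain; total 28 days.
Change in finish: 28 − 24 = +4 days.

4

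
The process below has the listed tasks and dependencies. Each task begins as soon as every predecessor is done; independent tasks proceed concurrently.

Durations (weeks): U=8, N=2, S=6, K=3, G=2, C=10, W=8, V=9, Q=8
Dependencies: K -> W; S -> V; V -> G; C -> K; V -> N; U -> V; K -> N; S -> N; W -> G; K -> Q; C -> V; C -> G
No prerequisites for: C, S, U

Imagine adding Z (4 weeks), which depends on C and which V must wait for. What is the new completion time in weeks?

25

Originally the job takes 23 weeks.
With Z inserted, V now waits for max(U, C, S, Z).
New critical path: C→Z→V→N = 10+4+9+2 = 25 ⇒ 25 weeks.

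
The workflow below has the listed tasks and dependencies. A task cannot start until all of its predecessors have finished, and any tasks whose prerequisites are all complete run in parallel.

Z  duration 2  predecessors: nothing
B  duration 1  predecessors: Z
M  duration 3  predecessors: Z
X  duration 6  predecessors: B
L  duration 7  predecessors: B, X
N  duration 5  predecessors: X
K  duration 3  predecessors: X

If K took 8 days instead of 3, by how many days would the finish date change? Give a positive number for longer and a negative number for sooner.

1

Baseline: Z→B→X→L = 2+1+6+7 = 16 → 16 days.
K has 4 days of float (longest path through it is 12).
Now Z→B→X→K = 2+1+6+8 = 17 is longest, so the finish becomes 17 days.
Change in finish: 17 − 16 = +1 days.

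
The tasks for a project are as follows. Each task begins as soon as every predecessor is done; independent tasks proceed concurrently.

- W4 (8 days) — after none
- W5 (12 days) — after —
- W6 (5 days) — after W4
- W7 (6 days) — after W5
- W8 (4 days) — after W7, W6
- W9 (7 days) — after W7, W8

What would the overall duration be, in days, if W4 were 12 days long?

29

As given, the longest chain is W5→W7→W8→W9 = 12+6+4+7 = 29, so the finish is 29 days.
W4 has 5 days of float (longest path through it is 24).
No other chain overtakes it, so the finish is 29 days.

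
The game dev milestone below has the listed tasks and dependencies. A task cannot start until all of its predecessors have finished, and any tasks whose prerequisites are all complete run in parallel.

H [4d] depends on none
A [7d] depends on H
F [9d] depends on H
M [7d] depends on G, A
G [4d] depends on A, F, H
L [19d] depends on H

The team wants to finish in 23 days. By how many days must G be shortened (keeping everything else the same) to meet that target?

1

Current finish: 24 days; target: 23.
G is on every critical path, so each day cut from G cuts the finish by one (this holds down to a finish of 23).
Need 24 − 23 = 1 day off G → G becomes 3 days, finish becomes 23.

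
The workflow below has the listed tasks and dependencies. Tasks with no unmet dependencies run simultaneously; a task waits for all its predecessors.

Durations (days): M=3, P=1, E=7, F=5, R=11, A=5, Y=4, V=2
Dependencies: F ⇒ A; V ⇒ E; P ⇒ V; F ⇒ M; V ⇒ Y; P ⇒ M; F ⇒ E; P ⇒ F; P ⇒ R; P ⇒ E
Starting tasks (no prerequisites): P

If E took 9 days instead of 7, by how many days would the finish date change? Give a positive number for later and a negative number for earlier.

Baseline: P→F→E = 1+5+7 = 13 → 13 days.
E lies on that path, so at 9 days the path becomes 15 days.
That remains the longest chain; total 15 days.
Change in finish: 15 − 13 = +2 days.

2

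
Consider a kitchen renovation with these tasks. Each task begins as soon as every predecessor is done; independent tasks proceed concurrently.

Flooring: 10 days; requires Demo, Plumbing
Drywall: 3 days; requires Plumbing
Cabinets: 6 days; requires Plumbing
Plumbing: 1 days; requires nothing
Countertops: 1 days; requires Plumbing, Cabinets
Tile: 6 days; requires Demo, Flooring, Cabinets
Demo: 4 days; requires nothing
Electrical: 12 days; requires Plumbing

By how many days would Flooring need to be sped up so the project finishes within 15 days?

5

Current finish: 20 days; target: 15.
Flooring is on every critical path, so each day cut from Flooring cuts the finish by one (this holds down to a finish of 13).
Need 20 − 15 = 5 days off Flooring → Flooring becomes 5 days, finish becomes 15.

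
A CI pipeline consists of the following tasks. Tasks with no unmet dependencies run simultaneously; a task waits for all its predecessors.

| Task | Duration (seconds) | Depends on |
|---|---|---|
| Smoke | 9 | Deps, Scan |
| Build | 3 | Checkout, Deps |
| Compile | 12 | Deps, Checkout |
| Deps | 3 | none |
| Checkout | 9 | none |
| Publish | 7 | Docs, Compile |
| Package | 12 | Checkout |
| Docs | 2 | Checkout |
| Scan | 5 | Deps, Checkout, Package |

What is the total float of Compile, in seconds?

Critical path: Checkout→Package→Scan→Smoke = 9+12+5+9 = 35, so the finish is 35 seconds.
Compile finishes as early as 21 and must finish by 28.
So Compile can slip 28 − 21 = 7 seconds.

7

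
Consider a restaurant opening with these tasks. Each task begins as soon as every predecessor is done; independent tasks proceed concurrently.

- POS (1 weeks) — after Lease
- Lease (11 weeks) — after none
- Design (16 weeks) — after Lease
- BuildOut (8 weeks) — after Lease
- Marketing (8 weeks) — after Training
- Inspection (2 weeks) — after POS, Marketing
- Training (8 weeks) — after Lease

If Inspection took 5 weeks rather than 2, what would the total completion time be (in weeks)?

32

The binding path is Lease→Training→Marketing→Inspection = 11+8+8+2 = 29; finish at 29 weeks.
Inspection is on the critical path; changing it to 5 makes that path 32 weeks.
The critical path is still Lease→Training→Marketing→Inspection; finish is now 32 weeks.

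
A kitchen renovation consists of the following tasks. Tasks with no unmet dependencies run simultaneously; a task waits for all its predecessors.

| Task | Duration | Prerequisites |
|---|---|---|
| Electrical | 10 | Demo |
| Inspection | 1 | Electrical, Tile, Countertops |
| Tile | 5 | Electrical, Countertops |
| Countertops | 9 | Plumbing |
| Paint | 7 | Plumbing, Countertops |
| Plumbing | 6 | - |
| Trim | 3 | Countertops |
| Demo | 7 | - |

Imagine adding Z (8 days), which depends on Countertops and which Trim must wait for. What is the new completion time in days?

26

Originally the project takes 23 days.
With Z inserted, Trim now waits for max(Countertops, Z).
New critical path: Plumbing→Countertops→Z→Trim = 6+9+8+3 = 26 ⇒ 26 days.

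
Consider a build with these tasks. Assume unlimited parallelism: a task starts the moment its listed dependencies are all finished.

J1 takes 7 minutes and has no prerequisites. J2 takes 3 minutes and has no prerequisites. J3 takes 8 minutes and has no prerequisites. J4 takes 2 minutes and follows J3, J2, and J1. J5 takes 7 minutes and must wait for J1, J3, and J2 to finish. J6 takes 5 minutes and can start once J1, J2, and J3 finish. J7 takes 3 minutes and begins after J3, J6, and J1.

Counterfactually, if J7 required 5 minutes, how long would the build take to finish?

18

Baseline: J3→J6→J7 = 8+5+3 = 16 → 16 minutes.
J7 is on the critical path; changing it to 5 makes that path 18 minutes.
No other chain overtakes it, so the finish is 18 minutes.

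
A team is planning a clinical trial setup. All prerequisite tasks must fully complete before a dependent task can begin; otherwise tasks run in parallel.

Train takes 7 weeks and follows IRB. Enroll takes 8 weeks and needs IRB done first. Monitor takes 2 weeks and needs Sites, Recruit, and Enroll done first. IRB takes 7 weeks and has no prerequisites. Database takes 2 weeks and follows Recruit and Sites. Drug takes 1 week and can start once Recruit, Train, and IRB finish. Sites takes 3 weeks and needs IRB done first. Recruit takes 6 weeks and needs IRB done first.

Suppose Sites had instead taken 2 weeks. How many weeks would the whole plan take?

Baseline: IRB→Enroll→Monitor = 7+8+2 = 17 → 17 weeks.
Sites is off the critical path — its longest chain is 12 weeks, giving 5 of slack.
No other chain overtakes it, so the finish is 17 weeks.

17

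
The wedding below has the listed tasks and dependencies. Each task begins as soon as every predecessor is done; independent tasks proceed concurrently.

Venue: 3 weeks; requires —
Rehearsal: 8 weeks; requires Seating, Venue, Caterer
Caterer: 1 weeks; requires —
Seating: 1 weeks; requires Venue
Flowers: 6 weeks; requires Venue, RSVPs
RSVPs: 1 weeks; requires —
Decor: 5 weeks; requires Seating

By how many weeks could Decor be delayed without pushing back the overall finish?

3

Critical path: Venue→Seating→Rehearsal = 3+1+8 = 12, so the finish is 12 weeks.
Decor finishes as early as 9 and must finish by 12.
Slack of Decor = 7 − 4 = 3 weeks.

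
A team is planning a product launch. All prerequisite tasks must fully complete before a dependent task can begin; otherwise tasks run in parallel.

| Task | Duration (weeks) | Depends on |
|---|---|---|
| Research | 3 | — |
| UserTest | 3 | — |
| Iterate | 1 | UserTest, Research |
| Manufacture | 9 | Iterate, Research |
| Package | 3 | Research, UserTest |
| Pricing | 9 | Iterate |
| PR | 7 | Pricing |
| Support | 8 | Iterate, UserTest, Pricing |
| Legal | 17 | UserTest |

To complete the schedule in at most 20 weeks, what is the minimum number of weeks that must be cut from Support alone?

Current finish: 21 weeks; target: 20.
Support is on every critical path, so each week cut from Support cuts the finish by one (this holds down to a finish of 20).
Need 21 − 20 = 1 week off Support → Support becomes 7 weeks, finish becomes 20.

1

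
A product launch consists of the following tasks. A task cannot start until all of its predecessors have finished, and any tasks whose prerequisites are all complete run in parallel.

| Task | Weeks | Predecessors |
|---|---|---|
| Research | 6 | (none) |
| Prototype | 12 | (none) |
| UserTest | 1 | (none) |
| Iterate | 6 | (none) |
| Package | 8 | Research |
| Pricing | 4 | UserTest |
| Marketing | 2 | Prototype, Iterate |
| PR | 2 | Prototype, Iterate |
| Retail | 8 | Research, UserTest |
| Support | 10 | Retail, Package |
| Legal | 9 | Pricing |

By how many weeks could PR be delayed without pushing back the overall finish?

Research→Package→Support = 6+8+10 = 24 sets the makespan at 24 weeks.
PR finishes as early as 14 and must finish by 24.
Slack of PR = 22 − 12 = 10 weeks.

10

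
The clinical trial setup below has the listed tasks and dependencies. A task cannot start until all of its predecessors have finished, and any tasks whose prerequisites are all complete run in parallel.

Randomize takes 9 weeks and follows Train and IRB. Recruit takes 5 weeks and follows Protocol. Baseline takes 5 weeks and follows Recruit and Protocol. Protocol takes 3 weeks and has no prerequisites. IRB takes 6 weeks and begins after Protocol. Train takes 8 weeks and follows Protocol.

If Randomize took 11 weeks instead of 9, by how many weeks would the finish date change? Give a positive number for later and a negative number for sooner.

2

As given, the longest chain is Protocol→Train→Randomize = 3+8+9 = 20, so the finish is 20 weeks.
Randomize lies on that path, so at 11 weeks the path becomes 22 weeks.
The critical path is still Protocol→Train→Randomize; finish is now 22 weeks.
Change in finish: 22 − 20 = +2 weeks.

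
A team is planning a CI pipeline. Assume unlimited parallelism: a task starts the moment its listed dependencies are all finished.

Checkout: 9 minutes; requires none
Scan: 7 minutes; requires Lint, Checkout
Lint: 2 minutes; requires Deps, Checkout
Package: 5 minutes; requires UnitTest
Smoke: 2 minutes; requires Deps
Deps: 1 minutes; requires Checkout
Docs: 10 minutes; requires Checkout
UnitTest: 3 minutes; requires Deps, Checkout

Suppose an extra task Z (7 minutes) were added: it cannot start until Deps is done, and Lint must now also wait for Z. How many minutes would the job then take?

Originally the job takes 19 minutes.
With Z inserted, Lint now waits for max(Deps, Checkout, Z).
New critical path: Checkout→Deps→Z→Lint→Scan = 9+1+7+2+7 = 26 ⇒ 26 minutes.

26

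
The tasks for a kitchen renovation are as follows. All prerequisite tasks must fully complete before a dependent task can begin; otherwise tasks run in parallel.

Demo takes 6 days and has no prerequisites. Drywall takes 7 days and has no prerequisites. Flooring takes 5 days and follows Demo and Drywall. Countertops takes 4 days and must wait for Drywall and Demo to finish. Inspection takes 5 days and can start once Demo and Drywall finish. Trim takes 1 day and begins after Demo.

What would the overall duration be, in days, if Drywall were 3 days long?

The binding path is Drywall→Flooring = 7+5 = 12; finish at 12 days.
Since Drywall is critical, the -4 change carries straight to that chain (now 8 days).
The binding chain switches to Demo→Flooring = 6+5 = 11; finish 11 days.

11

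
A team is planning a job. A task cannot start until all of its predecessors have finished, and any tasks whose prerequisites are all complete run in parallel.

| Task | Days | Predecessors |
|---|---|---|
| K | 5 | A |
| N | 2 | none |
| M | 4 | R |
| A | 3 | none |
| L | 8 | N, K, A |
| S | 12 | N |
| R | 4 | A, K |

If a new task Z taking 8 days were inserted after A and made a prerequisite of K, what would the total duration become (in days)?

Originally the job takes 16 days.
With Z inserted, K now waits for max(A, Z).
New critical path: A→Z→K→R→M = 3+8+5+4+4 = 24 ⇒ 24 days.

24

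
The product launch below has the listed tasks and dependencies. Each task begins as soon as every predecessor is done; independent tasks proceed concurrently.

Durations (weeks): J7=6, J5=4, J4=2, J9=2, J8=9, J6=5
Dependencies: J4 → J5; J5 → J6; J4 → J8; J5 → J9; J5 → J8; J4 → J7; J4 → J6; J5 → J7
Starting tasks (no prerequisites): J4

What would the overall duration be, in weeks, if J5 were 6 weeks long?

17

As given, the longest chain is J4→J5→J8 = 2+4+9 = 15, so the finish is 15 weeks.
J5 is on the critical path; changing it to 6 makes that path 17 weeks.
No other chain overtakes it, so the finish is 17 weeks.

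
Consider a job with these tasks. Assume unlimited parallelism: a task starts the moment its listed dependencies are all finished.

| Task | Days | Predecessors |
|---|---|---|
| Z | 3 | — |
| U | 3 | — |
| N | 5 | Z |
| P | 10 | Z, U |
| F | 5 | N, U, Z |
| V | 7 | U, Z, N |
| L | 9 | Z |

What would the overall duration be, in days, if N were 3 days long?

13

As given, the longest chain is Z→N→V = 3+5+7 = 15, so the finish is 15 days.
N is on the critical path; changing it to 3 makes that path 13 days.
No other chain overtakes it, so the finish is 13 days.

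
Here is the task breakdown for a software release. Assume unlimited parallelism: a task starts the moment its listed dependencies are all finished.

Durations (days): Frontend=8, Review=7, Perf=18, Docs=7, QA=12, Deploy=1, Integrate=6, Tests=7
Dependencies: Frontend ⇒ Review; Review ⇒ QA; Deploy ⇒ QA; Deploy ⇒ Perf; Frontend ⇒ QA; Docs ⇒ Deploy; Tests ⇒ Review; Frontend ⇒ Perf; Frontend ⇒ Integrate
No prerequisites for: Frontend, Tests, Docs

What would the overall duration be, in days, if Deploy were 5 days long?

The binding path is Frontend→Review→QA = 8+7+12 = 27; finish at 27 days.
The longest path through Deploy is only 26 days, so Deploy has float 1.
Now Docs→Deploy→Perf = 7+5+18 = 30 is longest, so the finish becomes 30 days.

30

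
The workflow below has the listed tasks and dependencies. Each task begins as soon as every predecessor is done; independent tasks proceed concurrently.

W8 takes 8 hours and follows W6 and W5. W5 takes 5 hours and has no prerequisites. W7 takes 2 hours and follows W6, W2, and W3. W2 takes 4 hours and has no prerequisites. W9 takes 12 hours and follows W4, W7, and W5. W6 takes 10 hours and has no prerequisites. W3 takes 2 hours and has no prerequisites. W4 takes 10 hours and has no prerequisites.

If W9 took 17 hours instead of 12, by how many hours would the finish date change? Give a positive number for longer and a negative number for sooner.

As given, the longest chain is W6→W7→W9 = 10+2+12 = 24, so the finish is 24 hours.
W9 is on the critical path; changing it to 17 makes that path 29 hours.
The critical path is still W6→W7→W9; finish is now 29 hours.
Change in finish: 29 − 24 = +5 hours.

5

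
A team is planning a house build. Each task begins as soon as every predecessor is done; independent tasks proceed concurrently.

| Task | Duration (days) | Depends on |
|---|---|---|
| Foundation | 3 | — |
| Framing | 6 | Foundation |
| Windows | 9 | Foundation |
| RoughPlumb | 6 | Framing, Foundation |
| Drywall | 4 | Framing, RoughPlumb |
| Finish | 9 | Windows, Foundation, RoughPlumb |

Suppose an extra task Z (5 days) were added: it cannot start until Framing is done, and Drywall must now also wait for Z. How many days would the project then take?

24

Originally the project takes 24 days.
With Z inserted, Drywall now waits for max(Framing, RoughPlumb, Z).
New critical path: Foundation→Framing→RoughPlumb→Finish = 3+6+6+9 = 24 ⇒ 24 days.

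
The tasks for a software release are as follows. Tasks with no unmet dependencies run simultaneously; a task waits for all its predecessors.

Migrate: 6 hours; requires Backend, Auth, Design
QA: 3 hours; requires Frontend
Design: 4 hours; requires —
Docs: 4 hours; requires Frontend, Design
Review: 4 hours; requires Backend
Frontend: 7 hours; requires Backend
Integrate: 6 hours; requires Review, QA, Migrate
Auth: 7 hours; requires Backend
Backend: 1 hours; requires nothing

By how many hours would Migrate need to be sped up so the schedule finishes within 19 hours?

Current finish: 20 hours; target: 19.
Migrate is on every critical path, so each hour cut from Migrate cuts the finish by one (this holds down to a finish of 17).
Need 20 − 19 = 1 hour off Migrate → Migrate becomes 5 hours, finish becomes 19.

1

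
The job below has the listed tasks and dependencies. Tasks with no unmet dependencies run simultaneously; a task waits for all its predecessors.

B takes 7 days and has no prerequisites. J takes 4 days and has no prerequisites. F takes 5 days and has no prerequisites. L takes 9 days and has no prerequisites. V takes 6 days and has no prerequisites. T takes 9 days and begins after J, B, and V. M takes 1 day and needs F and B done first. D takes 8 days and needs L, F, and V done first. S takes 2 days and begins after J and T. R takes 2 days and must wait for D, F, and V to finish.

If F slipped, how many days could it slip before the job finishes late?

4

L→D→R = 9+8+2 = 19 sets the makespan at 19 days.
Longest path through F: 15 days (earliest finish 5, latest finish 9).
Float = 19 − 15 = 4.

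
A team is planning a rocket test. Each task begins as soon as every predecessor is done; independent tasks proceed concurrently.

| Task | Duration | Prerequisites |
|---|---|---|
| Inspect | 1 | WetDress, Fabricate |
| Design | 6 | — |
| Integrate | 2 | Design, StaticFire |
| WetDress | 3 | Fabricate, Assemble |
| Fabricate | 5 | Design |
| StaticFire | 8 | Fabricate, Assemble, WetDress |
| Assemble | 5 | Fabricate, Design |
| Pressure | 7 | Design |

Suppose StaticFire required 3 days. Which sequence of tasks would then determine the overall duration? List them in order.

Design, Fabricate, Assemble, WetDress, StaticFire, Integrate

Critical path before the change: Design→Fabricate→Assemble→WetDress→StaticFire→Integrate = 6+5+5+3+8+2 = 29 giving 29 days.
Since StaticFire is critical, the -5 change carries straight to that chain (now 24 days).
No other chain overtakes it, so the finish is 24 days.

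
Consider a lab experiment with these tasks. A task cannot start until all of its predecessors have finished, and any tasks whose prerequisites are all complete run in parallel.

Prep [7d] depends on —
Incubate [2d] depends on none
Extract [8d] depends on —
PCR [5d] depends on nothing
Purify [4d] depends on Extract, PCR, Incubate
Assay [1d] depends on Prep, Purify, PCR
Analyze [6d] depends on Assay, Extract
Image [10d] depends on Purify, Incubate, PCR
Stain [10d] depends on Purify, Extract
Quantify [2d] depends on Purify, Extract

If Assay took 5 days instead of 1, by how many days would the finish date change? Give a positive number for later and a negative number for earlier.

Critical path before the change: Extract→Purify→Image = 8+4+10 = 22 giving 22 days.
Assay has 3 days of float (longest path through it is 19).
Now Extract→Purify→Assay→Analyze = 8+4+5+6 = 23 is longest, so the finish becomes 23 days.
Change in finish: 23 − 22 = +1 days.

1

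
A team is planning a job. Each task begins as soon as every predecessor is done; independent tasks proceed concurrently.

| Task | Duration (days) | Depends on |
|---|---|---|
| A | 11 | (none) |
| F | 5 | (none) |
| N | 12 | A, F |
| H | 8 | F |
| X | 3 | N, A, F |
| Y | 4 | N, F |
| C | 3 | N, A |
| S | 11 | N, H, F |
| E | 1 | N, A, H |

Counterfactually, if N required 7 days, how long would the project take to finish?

Critical path before the change: A→N→S = 11+12+11 = 34 giving 34 days.
N is on the critical path; changing it to 7 makes that path 29 days.
That remains the longest chain; total 29 days.

29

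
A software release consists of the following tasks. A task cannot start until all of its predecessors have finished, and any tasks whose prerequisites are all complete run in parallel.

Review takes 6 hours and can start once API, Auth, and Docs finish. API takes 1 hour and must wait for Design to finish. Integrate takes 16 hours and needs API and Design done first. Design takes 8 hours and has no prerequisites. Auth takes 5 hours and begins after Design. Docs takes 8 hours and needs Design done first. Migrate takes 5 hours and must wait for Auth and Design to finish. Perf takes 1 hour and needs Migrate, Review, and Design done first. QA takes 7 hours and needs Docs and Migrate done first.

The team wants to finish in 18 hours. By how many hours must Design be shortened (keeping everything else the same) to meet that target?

7

Current finish: 25 hours; target: 18.
Design is on every critical path, so each hour cut from Design cuts the finish by one (this holds down to a finish of 18).
Need 25 − 18 = 7 hours off Design → Design becomes 1 hour, finish becomes 18.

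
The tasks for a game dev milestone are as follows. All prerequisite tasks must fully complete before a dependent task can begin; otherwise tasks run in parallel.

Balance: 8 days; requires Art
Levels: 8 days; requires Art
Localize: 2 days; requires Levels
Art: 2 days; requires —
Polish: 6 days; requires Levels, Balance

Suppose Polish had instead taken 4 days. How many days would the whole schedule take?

Baseline: Art→Levels→Polish = 2+8+6 = 16 → 16 days.
Since Polish is critical, the -2 change carries straight to that chain (now 14 days).
The critical path is still Art→Levels→Polish; finish is now 14 days.

14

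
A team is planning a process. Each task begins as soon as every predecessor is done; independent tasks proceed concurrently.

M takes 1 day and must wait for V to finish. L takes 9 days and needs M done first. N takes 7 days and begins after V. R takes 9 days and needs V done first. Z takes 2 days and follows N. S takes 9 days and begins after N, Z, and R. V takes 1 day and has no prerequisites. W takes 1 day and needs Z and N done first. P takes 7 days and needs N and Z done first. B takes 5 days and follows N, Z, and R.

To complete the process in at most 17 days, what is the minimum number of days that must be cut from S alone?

2

Current finish: 19 days; target: 17.
S is on every critical path, so each day cut from S cuts the finish by one (this holds down to a finish of 17).
Need 19 − 17 = 2 days off S → S becomes 7 days, finish becomes 17.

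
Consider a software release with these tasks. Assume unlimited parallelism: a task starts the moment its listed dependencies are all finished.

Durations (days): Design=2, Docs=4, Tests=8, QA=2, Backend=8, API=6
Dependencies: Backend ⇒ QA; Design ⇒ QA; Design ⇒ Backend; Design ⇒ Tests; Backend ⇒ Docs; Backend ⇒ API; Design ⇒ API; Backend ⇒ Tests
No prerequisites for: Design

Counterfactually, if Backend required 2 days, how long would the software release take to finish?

12

Baseline: Design→Backend→Tests = 2+8+8 = 18 → 18 days.
Backend is on the critical path; changing it to 2 makes that path 12 days.
No other chain overtakes it, so the finish is 12 days.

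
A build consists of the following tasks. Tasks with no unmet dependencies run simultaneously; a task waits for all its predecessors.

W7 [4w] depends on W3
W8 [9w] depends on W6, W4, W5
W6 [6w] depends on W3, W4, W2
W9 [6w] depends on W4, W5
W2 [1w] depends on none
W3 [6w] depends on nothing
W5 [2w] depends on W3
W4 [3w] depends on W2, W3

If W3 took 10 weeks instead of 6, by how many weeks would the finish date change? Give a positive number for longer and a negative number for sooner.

4

Actual critical path: W3→W4→W6→W8 = 6+3+6+9 = 24 ⇒ 24 weeks.
W3 lies on that path, so at 10 weeks the path becomes 28 weeks.
No other chain overtakes it, so the finish is 28 weeks.
Change in finish: 28 − 24 = +4 weeks.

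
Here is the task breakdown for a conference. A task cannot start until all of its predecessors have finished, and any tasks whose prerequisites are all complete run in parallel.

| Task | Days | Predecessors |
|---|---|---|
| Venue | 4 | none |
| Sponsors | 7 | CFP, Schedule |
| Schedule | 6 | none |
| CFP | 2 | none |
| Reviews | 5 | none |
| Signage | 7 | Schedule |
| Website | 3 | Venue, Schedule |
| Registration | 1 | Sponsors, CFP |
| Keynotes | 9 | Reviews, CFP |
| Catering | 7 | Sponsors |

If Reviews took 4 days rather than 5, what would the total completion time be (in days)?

20

As given, the longest chain is Schedule→Sponsors→Catering = 6+7+7 = 20, so the finish is 20 days.
Reviews is off the critical path — its longest chain is 14 days, giving 6 of slack.
No other chain overtakes it, so the finish is 20 days.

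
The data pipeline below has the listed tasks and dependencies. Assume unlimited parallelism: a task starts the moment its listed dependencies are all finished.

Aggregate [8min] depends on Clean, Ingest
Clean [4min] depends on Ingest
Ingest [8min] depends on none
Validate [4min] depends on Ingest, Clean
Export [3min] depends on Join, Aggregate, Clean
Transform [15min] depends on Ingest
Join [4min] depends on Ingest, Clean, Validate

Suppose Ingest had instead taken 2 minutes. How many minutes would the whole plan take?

The binding path is Ingest→Clean→Validate→Join→Export = 8+4+4+4+3 = 23; finish at 23 minutes.
Ingest lies on that path, so at 2 minutes the path becomes 17 minutes.
No other chain overtakes it, so the finish is 17 minutes.

17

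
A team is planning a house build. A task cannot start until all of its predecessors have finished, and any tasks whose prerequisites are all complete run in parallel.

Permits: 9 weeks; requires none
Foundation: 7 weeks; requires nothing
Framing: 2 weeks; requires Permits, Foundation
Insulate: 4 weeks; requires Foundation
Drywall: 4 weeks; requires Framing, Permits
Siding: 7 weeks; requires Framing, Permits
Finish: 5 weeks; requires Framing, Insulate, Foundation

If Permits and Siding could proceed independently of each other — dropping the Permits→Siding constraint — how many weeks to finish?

With the dependency in place, Permits→Framing→Siding = 9+2+7 = 18 sets the finish at 18 weeks.
Dropping Permits→Siding doesn't change Siding's earliest start (11); another predecessor still binds.
The longest chain is now Permits→Framing→Siding = 9+2+7 = 18, so the house build takes 18 weeks.

18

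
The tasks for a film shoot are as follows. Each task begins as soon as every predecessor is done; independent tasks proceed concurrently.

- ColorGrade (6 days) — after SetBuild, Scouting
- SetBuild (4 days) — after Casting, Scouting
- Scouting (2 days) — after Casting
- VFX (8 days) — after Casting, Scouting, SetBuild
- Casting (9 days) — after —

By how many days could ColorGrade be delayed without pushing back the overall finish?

2

Critical path: Casting→Scouting→SetBuild→VFX = 9+2+4+8 = 23, so the finish is 23 days.
The longest chain containing ColorGrade totals 21 days.
So ColorGrade can slip 23 − 21 = 2 days.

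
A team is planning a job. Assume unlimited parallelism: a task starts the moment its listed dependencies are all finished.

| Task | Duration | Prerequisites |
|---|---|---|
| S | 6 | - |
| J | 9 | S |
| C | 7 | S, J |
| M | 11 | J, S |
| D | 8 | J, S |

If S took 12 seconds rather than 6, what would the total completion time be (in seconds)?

32

The binding path is S→J→M = 6+9+11 = 26; finish at 26 seconds.
Since S is critical, the +6 change carries straight to that chain (now 32 seconds).
No other chain overtakes it, so the finish is 32 seconds.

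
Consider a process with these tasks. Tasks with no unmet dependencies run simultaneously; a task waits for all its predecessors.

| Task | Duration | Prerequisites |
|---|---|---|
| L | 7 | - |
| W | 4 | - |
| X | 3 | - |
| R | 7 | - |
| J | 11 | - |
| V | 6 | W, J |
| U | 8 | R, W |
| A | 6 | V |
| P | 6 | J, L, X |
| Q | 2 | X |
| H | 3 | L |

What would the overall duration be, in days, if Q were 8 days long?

Baseline: J→V→A = 11+6+6 = 23 → 23 days.
Q has 18 days of float (longest path through it is 5).
That remains the longest chain; total 23 days.

23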